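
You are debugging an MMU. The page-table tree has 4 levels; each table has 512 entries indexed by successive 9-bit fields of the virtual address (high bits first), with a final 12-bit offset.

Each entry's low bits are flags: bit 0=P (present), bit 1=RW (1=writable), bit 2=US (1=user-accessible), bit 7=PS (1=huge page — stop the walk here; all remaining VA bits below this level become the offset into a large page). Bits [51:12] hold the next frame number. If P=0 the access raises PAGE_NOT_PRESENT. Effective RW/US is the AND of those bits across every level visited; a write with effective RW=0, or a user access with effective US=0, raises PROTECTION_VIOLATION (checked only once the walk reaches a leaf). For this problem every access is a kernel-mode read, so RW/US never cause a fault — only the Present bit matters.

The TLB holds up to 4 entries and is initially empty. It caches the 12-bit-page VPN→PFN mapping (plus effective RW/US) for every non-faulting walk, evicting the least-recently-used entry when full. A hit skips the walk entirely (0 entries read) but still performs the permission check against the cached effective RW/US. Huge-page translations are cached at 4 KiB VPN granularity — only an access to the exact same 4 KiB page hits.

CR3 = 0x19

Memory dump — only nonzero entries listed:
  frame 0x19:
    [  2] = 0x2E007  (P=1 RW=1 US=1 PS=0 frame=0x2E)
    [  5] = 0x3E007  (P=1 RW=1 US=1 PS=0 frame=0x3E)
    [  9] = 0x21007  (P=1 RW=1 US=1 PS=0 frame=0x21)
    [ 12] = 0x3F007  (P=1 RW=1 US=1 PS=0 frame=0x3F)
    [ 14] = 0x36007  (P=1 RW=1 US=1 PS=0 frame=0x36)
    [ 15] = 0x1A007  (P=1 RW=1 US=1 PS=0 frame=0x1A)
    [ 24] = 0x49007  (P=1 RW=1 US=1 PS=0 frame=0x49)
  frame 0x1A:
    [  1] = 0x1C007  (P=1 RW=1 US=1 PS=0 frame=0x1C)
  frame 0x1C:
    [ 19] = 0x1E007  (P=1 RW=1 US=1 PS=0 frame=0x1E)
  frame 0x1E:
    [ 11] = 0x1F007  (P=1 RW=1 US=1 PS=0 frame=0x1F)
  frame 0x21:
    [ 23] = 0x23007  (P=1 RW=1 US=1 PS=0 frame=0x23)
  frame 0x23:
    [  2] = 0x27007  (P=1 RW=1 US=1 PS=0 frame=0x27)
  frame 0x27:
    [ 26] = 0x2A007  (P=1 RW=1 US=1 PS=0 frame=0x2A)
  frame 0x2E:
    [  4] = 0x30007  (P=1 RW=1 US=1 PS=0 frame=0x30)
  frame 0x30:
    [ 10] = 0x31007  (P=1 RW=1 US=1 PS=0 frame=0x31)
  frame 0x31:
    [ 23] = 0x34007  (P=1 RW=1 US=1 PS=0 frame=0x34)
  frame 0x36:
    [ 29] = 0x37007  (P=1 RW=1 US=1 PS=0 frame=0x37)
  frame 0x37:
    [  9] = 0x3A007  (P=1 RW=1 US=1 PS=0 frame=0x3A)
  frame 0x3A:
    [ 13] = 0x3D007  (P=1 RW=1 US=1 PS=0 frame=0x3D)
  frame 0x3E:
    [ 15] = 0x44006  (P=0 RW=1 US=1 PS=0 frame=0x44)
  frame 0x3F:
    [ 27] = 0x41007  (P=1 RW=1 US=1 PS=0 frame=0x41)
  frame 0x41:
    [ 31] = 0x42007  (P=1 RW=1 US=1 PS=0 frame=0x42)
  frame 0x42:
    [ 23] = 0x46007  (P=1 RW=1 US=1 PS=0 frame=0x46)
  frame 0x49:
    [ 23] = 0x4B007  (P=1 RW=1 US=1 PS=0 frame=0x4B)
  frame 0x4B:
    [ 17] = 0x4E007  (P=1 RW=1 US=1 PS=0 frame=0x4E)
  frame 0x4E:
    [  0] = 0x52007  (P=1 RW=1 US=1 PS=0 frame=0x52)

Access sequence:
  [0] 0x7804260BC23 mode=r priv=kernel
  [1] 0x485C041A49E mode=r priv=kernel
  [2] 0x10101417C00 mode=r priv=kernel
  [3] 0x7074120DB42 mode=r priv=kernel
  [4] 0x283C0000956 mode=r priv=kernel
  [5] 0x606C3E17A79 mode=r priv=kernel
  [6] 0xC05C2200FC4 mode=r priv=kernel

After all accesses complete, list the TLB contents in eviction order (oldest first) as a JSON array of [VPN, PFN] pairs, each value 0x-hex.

Walk each access:
#0 VA=0x7804260BC23 (r,kernel):
  [0] read 0x19 idx=15: raw=0x1A007 flags P=1 W=1 U=1 S=0
  [1] read 0x1A idx=1: raw=0x1C007 flags P=1 W=1 U=1 S=0
  [2] read 0x1C idx=19: raw=0x1E007 flags P=1 W=1 U=1 S=0
  [3] read 0x1E idx=11: raw=0x1F007 flags P=1 W=1 U=1 S=0
  ✓ 0x1FC23  — 4 lookups
#1 VA=0x485C041A49E (r,kernel):
  [0] read 0x19 idx=9: raw=0x21007 flags P=1 W=1 U=1 S=0
  [1] read 0x21 idx=23: raw=0x23007 flags P=1 W=1 U=1 S=0
  [2] read 0x23 idx=2: raw=0x27007 flags P=1 W=1 U=1 S=0
  [3] read 0x27 idx=26: raw=0x2A007 flags P=1 W=1 U=1 S=0
  ✓ 0x2A49E  — 4 lookups
#2 VA=0x10101417C00 (r,kernel):
  [0] read 0x19 idx=2: raw=0x2E007 flags P=1 W=1 U=1 S=0
  [1] read 0x2E idx=4: raw=0x30007 flags P=1 W=1 U=1 S=0
  [2] read 0x30 idx=10: raw=0x31007 flags P=1 W=1 U=1 S=0
  [3] read 0x31 idx=23: raw=0x34007 flags P=1 W=1 U=1 S=0
  ✓ 0x34C00  — 4 lookups
#3 VA=0x7074120DB42 (r,kernel):
  [0] read 0x19 idx=14: raw=0x36007 flags P=1 W=1 U=1 S=0
  [1] read 0x36 idx=29: raw=0x37007 flags P=1 W=1 U=1 S=0
  [2] read 0x37 idx=9: raw=0x3A007 flags P=1 W=1 U=1 S=0
  [3] read 0x3A idx=13: raw=0x3D007 flags P=1 W=1 U=1 S=0
  ✓ 0x3DB42  — 4 lookups
#4 VA=0x283C0000956 (r,kernel):
  [0] read 0x19 idx=5: raw=0x3E007 flags P=1 W=1 U=1 S=0
  [1] read 0x3E idx=15: raw=0x44006 flags P=0 W=1 U=1 S=0
  ⇒ fault: PAGE_NOT_PRESENT  — 2 lookups
#5 VA=0x606C3E17A79 (r,kernel):
  [0] read 0x19 idx=12: raw=0x3F007 flags P=1 W=1 U=1 S=0
  [1] read 0x3F idx=27: raw=0x41007 flags P=1 W=1 U=1 S=0
  [2] read 0x41 idx=31: raw=0x42007 flags P=1 W=1 U=1 S=0
  [3] read 0x42 idx=23: raw=0x46007 flags P=1 W=1 U=1 S=0
  ✓ 0x46A79  — 4 lookups
#6 VA=0xC05C2200FC4 (r,kernel):
  [0] read 0x19 idx=24: raw=0x49007 flags P=1 W=1 U=1 S=0
  [1] read 0x49 idx=23: raw=0x4B007 flags P=1 W=1 U=1 S=0
  [2] read 0x4B idx=17: raw=0x4E007 flags P=1 W=1 U=1 S=0
  [3] read 0x4E idx=0: raw=0x52007 flags P=1 W=1 U=1 S=0
  ✓ 0x52FC4  — 4 lookups

TLB: [["0x10101417", "0x34"], ["0x7074120D", "0x3D"], ["0x606C3E17", "0x46"], ["0xC05C2200", "0x52"]]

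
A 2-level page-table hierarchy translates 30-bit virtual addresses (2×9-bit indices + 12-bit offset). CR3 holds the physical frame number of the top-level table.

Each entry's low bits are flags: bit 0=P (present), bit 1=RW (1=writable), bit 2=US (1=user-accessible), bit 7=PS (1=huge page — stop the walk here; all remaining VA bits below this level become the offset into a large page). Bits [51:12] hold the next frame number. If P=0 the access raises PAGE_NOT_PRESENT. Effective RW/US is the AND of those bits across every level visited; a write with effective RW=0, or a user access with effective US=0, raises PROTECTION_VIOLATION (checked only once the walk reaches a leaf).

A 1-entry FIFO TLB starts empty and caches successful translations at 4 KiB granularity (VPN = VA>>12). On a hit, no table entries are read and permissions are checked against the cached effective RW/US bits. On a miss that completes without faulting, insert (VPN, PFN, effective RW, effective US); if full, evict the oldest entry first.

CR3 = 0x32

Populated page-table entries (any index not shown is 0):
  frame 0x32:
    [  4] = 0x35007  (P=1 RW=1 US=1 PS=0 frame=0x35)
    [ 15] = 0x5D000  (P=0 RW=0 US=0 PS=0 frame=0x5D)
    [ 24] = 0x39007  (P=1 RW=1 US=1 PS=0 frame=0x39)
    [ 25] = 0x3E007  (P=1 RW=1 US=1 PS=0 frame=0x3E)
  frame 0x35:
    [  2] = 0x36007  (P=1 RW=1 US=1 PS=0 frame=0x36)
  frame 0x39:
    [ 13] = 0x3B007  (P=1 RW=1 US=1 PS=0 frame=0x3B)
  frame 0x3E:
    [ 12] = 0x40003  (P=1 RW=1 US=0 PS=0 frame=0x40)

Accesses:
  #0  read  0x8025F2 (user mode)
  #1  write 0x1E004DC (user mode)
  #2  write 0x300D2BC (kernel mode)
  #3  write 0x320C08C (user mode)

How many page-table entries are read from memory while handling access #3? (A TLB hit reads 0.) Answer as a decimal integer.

Per-access translation:
#0 VA=0x8025F2 (r,user):
  [0] read 0x32 idx=4: raw=0x35007 flags P=1 W=1 U=1 S=0
  [1] read 0x35 idx=2: raw=0x36007 flags P=1 W=1 U=1 S=0
  ✓ 0x365F2  — 2 lookups
#1 VA=0x1E004DC (w,user):
  [0] read 0x32 idx=15: raw=0x5D000 flags P=0 W=0 U=0 S=0
  → PAGE_NOT_PRESENT  (1 entries read)
#2 VA=0x300D2BC (w,kernel):
  [0] read 0x32 idx=24: raw=0x39007 flags P=1 W=1 U=1 S=0
  [1] read 0x39 idx=13: raw=0x3B007 flags P=1 W=1 U=1 S=0
  ✓ 0x3B2BC  — 2 lookups
#3 VA=0x320C08C (w,user):
  [0] read 0x32 idx=25: raw=0x3E007 flags P=1 W=1 U=1 S=0
  [1] read 0x3E idx=12: raw=0x40003 flags P=1 W=1 U=0 S=0
  → PROTECTION_VIOLATION  (2 entries read)

Entries read for #3: 2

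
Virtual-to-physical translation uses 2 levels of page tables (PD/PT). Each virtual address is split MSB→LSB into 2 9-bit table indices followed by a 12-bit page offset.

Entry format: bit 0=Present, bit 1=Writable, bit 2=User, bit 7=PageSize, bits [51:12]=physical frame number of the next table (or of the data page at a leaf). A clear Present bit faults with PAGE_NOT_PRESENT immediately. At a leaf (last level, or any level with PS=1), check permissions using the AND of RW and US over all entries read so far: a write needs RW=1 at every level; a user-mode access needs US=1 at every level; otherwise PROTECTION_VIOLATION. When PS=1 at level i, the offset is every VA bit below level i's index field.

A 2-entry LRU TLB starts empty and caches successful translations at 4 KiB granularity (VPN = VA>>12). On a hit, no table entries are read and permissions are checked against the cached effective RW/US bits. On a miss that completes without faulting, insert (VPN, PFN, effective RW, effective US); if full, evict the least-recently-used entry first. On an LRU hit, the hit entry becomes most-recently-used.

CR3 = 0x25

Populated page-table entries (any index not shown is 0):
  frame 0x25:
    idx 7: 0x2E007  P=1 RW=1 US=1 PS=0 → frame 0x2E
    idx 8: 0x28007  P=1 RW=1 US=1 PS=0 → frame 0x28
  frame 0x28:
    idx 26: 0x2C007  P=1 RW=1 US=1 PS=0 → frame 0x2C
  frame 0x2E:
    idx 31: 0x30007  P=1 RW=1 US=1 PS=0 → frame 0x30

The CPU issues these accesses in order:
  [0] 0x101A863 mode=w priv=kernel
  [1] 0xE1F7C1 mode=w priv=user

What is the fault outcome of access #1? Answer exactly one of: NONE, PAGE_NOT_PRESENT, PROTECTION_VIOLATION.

Walk each access:
#0 VA=0x101A863 (w,kernel):
  L0: frame=0x25 idx=8 entry=0x28007 [P=1 RW=1 US=1 PS=0]
  L1: frame=0x28 idx=26 entry=0x2C007 [P=1 RW=1 US=1 PS=0]
  ✓ 0x2C863  — 2 lookups
#1 VA=0xE1F7C1 (w,user):
  L0: frame=0x25 idx=7 entry=0x2E007 [P=1 RW=1 US=1 PS=0]
  L1: frame=0x2E idx=31 entry=0x30007 [P=1 RW=1 US=1 PS=0]
  ✓ 0x307C1  — 2 lookups

Access #1 fault: NONE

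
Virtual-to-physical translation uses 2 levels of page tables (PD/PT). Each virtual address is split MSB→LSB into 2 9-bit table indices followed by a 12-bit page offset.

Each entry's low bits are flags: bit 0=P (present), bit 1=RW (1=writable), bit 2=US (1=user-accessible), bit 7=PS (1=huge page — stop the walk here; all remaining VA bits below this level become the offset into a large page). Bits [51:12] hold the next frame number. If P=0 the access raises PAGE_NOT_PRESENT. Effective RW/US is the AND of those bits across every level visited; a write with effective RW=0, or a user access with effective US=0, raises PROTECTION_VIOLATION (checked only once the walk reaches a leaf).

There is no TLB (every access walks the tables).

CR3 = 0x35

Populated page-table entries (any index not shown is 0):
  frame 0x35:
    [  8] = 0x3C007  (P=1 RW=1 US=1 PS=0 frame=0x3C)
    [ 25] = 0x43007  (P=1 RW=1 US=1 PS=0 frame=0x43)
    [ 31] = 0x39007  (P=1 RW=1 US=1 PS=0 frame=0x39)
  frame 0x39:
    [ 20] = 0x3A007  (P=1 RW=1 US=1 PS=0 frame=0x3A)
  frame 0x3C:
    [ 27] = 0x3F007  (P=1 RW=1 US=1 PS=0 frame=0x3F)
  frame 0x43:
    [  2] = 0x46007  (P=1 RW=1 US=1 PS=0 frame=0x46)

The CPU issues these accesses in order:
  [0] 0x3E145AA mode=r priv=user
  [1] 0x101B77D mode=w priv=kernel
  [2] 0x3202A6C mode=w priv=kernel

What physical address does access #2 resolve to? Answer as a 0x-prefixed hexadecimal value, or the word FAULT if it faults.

Walk each access:
#0 VA=0x3E145AA (r,user):
  [0] read 0x35 idx=31: raw=0x39007 flags P=1 W=1 U=1 S=0
  [1] read 0x39 idx=20: raw=0x3A007 flags P=1 W=1 U=1 S=0
  ⇒ phys 0x3A5AA  [2 reads]
#1 VA=0x101B77D (w,kernel):
  [0] read 0x35 idx=8: raw=0x3C007 flags P=1 W=1 U=1 S=0
  [1] read 0x3C idx=27: raw=0x3F007 flags P=1 W=1 U=1 S=0
  ⇒ phys 0x3F77D  [2 reads]
#2 VA=0x3202A6C (w,kernel):
  [0] read 0x35 idx=25: raw=0x43007 flags P=1 W=1 U=1 S=0
  [1] read 0x43 idx=2: raw=0x46007 flags P=1 W=1 U=1 S=0
  ⇒ phys 0x46A6C  [2 reads]

Access #2 PA: 0x46A6C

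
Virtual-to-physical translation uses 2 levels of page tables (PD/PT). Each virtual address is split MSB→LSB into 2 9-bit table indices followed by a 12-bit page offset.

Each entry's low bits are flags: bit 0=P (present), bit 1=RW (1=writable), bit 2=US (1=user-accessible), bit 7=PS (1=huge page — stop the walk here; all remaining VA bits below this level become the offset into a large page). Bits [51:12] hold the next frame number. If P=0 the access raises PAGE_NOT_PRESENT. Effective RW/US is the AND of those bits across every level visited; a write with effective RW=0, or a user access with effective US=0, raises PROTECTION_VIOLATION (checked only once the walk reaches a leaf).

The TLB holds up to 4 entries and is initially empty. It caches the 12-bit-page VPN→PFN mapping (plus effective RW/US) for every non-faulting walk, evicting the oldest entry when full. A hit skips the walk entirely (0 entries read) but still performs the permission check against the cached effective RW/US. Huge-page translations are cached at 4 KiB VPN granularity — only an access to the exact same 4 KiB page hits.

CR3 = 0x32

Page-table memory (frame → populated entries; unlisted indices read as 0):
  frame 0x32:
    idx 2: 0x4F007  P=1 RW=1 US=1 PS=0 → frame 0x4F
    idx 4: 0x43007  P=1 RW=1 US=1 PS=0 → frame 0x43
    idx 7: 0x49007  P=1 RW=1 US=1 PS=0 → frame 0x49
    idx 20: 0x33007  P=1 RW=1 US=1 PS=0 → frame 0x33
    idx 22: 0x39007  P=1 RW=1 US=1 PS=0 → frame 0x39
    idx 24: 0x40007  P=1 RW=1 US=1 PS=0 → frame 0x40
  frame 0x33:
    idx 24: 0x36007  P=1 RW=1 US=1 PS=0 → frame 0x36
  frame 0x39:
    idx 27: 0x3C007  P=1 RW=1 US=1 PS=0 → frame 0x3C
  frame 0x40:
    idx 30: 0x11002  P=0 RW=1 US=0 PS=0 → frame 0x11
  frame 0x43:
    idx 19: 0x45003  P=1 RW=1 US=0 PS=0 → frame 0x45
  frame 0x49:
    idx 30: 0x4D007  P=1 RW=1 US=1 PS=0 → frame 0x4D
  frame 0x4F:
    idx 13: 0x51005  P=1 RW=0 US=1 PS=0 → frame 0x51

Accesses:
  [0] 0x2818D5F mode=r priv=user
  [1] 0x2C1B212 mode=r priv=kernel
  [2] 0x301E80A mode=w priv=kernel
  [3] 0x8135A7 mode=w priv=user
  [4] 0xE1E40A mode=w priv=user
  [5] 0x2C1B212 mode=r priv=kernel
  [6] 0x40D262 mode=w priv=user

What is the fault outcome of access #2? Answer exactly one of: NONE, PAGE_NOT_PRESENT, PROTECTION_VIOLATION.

Per-access translation:
#0 VA=0x2818D5F (r,user):
  [0] read 0x32 idx=20: raw=0x33007 flags P=1 W=1 U=1 S=0
  [1] read 0x33 idx=24: raw=0x36007 flags P=1 W=1 U=1 S=0
  ✓ 0x36D5F  — 2 lookups
#1 VA=0x2C1B212 (r,kernel):
  [0] read 0x32 idx=22: raw=0x39007 flags P=1 W=1 U=1 S=0
  [1] read 0x39 idx=27: raw=0x3C007 flags P=1 W=1 U=1 S=0
  ✓ 0x3C212  — 2 lookups
#2 VA=0x301E80A (w,kernel):
  [0] read 0x32 idx=24: raw=0x40007 flags P=1 W=1 U=1 S=0
  [1] read 0x40 idx=30: raw=0x11002 flags P=0 W=1 U=0 S=0
  → PAGE_NOT_PRESENT  (2 entries read)
#3 VA=0x8135A7 (w,user):
  [0] read 0x32 idx=4: raw=0x43007 flags P=1 W=1 U=1 S=0
  [1] read 0x43 idx=19: raw=0x45003 flags P=1 W=1 U=0 S=0
  → PROTECTION_VIOLATION  (2 entries read)
#4 VA=0xE1E40A (w,user):
  [0] read 0x32 idx=7: raw=0x49007 flags P=1 W=1 U=1 S=0
  [1] read 0x49 idx=30: raw=0x4D007 flags P=1 W=1 U=1 S=0
  ✓ 0x4D40A  — 2 lookups
#5 VA=0x2C1B212 (r,kernel):
  TLB hit vpn=0x2C1B → PA=0x3C212
#6 VA=0x40D262 (w,user):
  [0] read 0x32 idx=2: raw=0x4F007 flags P=1 W=1 U=1 S=0
  [1] read 0x4F idx=13: raw=0x51005 flags P=1 W=0 U=1 S=0
  → PROTECTION_VIOLATION  (2 entries read)

Access #2 fault: PAGE_NOT_PRESENT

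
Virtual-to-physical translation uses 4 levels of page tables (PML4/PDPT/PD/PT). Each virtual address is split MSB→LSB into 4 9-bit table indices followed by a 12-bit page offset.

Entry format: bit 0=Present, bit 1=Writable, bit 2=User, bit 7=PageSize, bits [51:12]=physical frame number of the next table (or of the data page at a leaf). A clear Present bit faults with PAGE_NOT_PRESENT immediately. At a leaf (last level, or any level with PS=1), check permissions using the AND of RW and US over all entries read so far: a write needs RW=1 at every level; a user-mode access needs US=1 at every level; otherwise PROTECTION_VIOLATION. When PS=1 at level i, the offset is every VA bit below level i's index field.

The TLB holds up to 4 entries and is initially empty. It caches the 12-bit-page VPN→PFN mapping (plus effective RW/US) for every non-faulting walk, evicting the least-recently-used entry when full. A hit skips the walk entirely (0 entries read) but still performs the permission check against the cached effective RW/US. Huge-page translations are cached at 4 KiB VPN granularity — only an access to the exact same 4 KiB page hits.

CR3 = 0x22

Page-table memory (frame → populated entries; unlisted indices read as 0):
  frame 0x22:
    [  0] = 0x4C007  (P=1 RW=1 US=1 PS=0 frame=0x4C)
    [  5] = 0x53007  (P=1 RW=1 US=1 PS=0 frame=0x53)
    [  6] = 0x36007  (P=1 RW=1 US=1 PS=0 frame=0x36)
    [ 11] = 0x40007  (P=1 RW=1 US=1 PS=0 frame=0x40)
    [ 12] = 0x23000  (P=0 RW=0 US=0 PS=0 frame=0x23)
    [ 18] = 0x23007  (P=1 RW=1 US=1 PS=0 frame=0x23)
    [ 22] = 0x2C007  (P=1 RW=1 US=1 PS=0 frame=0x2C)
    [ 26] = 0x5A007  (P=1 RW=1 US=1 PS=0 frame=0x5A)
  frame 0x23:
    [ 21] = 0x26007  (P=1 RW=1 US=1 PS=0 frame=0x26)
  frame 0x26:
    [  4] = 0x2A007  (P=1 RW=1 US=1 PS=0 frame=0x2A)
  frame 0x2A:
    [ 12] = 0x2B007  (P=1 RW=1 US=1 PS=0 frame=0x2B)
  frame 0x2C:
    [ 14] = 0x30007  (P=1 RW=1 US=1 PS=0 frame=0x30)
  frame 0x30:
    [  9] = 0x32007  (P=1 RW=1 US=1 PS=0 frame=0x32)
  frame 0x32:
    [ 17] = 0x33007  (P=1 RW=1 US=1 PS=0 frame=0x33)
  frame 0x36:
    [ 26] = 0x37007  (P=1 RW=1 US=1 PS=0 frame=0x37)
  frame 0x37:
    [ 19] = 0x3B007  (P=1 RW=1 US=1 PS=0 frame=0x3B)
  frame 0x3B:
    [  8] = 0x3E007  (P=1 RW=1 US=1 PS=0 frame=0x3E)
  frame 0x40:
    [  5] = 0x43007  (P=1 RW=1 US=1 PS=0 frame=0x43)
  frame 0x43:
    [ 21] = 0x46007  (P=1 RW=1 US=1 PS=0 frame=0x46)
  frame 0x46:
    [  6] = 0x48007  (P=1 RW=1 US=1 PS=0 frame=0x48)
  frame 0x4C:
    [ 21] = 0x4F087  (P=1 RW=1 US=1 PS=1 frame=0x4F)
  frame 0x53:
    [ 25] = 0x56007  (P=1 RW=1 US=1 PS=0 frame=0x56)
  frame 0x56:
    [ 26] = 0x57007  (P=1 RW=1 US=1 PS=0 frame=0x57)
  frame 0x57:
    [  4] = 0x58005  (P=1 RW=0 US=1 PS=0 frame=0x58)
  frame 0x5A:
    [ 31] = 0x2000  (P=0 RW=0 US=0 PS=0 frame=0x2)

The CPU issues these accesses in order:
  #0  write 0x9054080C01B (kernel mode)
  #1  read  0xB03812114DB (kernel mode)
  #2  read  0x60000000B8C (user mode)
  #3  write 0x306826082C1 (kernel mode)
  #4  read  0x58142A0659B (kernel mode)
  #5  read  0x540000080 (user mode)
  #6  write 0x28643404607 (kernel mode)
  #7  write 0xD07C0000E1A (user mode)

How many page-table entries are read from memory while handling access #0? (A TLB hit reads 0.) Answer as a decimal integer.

Walk each access:
#0 VA=0x9054080C01B (w,kernel):
  [0] read 0x22 idx=18: raw=0x23007 flags P=1 W=1 U=1 S=0
  [1] read 0x23 idx=21: raw=0x26007 flags P=1 W=1 U=1 S=0
  [2] read 0x26 idx=4: raw=0x2A007 flags P=1 W=1 U=1 S=0
  [3] read 0x2A idx=12: raw=0x2B007 flags P=1 W=1 U=1 S=0
  ⇒ phys 0x2B01B  [4 reads]
#1 VA=0xB03812114DB (r,kernel):
  [0] read 0x22 idx=22: raw=0x2C007 flags P=1 W=1 U=1 S=0
  [1] read 0x2C idx=14: raw=0x30007 flags P=1 W=1 U=1 S=0
  [2] read 0x30 idx=9: raw=0x32007 flags P=1 W=1 U=1 S=0
  [3] read 0x32 idx=17: raw=0x33007 flags P=1 W=1 U=1 S=0
  ⇒ phys 0x334DB  [4 reads]
#2 VA=0x60000000B8C (r,user):
  [0] read 0x22 idx=12: raw=0x23000 flags P=0 W=0 U=0 S=0
  ⇒ fault: PAGE_NOT_PRESENT  — 1 lookups
#3 VA=0x306826082C1 (w,kernel):
  [0] read 0x22 idx=6: raw=0x36007 flags P=1 W=1 U=1 S=0
  [1] read 0x36 idx=26: raw=0x37007 flags P=1 W=1 U=1 S=0
  [2] read 0x37 idx=19: raw=0x3B007 flags P=1 W=1 U=1 S=0
  [3] read 0x3B idx=8: raw=0x3E007 flags P=1 W=1 U=1 S=0
  ⇒ phys 0x3E2C1  [4 reads]
#4 VA=0x58142A0659B (r,kernel):
  [0] read 0x22 idx=11: raw=0x40007 flags P=1 W=1 U=1 S=0
  [1] read 0x40 idx=5: raw=0x43007 flags P=1 W=1 U=1 S=0
  [2] read 0x43 idx=21: raw=0x46007 flags P=1 W=1 U=1 S=0
  [3] read 0x46 idx=6: raw=0x48007 flags P=1 W=1 U=1 S=0
  ⇒ phys 0x4859B  [4 reads]
#5 VA=0x540000080 (r,user):
  [0] read 0x22 idx=0: raw=0x4C007 flags P=1 W=1 U=1 S=0
  [1] read 0x4C idx=21: raw=0x4F087 flags P=1 W=1 U=1 S=1
  ⇒ phys 0x4F080 (huge @L1)  [2 reads]
#6 VA=0x28643404607 (w,kernel):
  [0] read 0x22 idx=5: raw=0x53007 flags P=1 W=1 U=1 S=0
  [1] read 0x53 idx=25: raw=0x56007 flags P=1 W=1 U=1 S=0
  [2] read 0x56 idx=26: raw=0x57007 flags P=1 W=1 U=1 S=0
  [3] read 0x57 idx=4: raw=0x58005 flags P=1 W=0 U=1 S=0
  ⇒ fault: PROTECTION_VIOLATION  — 4 lookups
#7 VA=0xD07C0000E1A (w,user):
  [0] read 0x22 idx=26: raw=0x5A007 flags P=1 W=1 U=1 S=0
  [1] read 0x5A idx=31: raw=0x2000 flags P=0 W=0 U=0 S=0
  ⇒ fault: PAGE_NOT_PRESENT  — 2 lookups

Entries read for #0: 4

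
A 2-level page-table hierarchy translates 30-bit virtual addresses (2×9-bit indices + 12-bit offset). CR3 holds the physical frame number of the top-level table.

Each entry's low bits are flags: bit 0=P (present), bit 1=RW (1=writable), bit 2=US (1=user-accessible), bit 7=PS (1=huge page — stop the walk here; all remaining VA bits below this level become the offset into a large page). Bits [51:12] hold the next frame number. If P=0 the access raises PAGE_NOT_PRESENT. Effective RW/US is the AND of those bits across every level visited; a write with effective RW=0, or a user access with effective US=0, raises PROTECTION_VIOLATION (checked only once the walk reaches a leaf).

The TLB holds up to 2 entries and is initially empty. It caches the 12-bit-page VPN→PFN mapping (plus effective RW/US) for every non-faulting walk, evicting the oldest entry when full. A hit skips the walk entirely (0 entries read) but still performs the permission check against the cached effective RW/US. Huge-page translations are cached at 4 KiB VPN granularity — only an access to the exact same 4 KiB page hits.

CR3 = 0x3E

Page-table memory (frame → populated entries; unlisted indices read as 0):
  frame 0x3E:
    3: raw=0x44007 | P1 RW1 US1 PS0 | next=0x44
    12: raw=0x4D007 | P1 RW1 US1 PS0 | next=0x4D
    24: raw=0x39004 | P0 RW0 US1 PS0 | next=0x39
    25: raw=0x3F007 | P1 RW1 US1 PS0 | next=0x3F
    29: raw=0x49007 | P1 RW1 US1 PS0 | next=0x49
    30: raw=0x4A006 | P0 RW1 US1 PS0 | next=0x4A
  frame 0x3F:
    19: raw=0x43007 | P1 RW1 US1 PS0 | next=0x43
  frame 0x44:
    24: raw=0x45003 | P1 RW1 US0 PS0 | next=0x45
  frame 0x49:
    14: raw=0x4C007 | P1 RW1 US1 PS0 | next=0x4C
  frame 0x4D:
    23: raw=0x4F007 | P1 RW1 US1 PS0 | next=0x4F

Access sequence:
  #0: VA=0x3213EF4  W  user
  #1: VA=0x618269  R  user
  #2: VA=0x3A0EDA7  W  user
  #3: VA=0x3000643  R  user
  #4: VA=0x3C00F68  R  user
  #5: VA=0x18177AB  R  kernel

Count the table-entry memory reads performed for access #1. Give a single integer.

Walk each access:
#0 VA=0x3213EF4 (w,user):
  L0 @0x3E[25] → 0x3F007  P=1,RW=1,US=1,PS=0
  L1 @0x3F[19] → 0x43007  P=1,RW=1,US=1,PS=0
  → PA=0x43EF4  (2 entries read)
#1 VA=0x618269 (r,user):
  L0 @0x3E[3] → 0x44007  P=1,RW=1,US=1,PS=0
  L1 @0x44[24] → 0x45003  P=1,RW=1,US=0,PS=0
  ✗ PROTECTION_VIOLATION  [2 reads]
#2 VA=0x3A0EDA7 (w,user):
  L0 @0x3E[29] → 0x49007  P=1,RW=1,US=1,PS=0
  L1 @0x49[14] → 0x4C007  P=1,RW=1,US=1,PS=0
  → PA=0x4CDA7  (2 entries read)
#3 VA=0x3000643 (r,user):
  L0 @0x3E[24] → 0x39004  P=0,RW=0,US=1,PS=0
  ✗ PAGE_NOT_PRESENT  [1 reads]
#4 VA=0x3C00F68 (r,user):
  L0 @0x3E[30] → 0x4A006  P=0,RW=1,US=1,PS=0
  ✗ PAGE_NOT_PRESENT  [1 reads]
#5 VA=0x18177AB (r,kernel):
  L0 @0x3E[12] → 0x4D007  P=1,RW=1,US=1,PS=0
  L1 @0x4D[23] → 0x4F007  P=1,RW=1,US=1,PS=0
  → PA=0x4F7AB  (2 entries read)

Entries read for #1: 2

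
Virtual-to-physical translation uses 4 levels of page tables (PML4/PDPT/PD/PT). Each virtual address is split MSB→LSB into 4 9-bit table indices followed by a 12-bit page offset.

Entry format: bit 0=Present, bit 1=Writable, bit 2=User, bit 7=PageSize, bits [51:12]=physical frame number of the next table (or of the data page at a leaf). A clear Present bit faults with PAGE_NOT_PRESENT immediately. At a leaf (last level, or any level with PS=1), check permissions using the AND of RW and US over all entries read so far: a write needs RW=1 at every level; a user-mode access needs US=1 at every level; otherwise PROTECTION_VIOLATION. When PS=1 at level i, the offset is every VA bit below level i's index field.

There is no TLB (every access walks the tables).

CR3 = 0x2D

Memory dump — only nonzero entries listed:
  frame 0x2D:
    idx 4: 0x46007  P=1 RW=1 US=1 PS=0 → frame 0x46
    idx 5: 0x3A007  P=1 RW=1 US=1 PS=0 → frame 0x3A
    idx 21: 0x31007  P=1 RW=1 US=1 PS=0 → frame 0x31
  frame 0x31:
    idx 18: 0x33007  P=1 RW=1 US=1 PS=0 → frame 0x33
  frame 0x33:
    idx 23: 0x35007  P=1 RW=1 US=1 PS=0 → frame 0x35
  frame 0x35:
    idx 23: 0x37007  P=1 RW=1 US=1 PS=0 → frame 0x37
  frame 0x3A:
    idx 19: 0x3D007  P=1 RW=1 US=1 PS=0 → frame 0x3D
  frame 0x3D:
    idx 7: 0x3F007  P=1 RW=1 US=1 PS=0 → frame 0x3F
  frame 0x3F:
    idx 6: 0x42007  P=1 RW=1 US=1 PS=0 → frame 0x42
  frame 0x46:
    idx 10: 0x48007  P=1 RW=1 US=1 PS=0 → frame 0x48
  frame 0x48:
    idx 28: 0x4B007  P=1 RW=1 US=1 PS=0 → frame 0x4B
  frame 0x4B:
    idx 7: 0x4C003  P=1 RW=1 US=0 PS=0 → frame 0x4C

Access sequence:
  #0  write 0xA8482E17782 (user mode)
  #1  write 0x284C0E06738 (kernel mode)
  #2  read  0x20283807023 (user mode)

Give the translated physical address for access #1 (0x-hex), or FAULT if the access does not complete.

Per-access translation:
#0 VA=0xA8482E17782 (w,user):
  L0 @0x2D[21] → 0x31007  P=1,RW=1,US=1,PS=0
  L1 @0x31[18] → 0x33007  P=1,RW=1,US=1,PS=0
  L2 @0x33[23] → 0x35007  P=1,RW=1,US=1,PS=0
  L3 @0x35[23] → 0x37007  P=1,RW=1,US=1,PS=0
  → PA=0x37782  (4 entries read)
#1 VA=0x284C0E06738 (w,kernel):
  L0 @0x2D[5] → 0x3A007  P=1,RW=1,US=1,PS=0
  L1 @0x3A[19] → 0x3D007  P=1,RW=1,US=1,PS=0
  L2 @0x3D[7] → 0x3F007  P=1,RW=1,US=1,PS=0
  L3 @0x3F[6] → 0x42007  P=1,RW=1,US=1,PS=0
  → PA=0x42738  (4 entries read)
#2 VA=0x20283807023 (r,user):
  L0 @0x2D[4] → 0x46007  P=1,RW=1,US=1,PS=0
  L1 @0x46[10] → 0x48007  P=1,RW=1,US=1,PS=0
  L2 @0x48[28] → 0x4B007  P=1,RW=1,US=1,PS=0
  L3 @0x4B[7] → 0x4C003  P=1,RW=1,US=0,PS=0
  ✗ PROTECTION_VIOLATION  [4 reads]

Access #1 PA: 0x42738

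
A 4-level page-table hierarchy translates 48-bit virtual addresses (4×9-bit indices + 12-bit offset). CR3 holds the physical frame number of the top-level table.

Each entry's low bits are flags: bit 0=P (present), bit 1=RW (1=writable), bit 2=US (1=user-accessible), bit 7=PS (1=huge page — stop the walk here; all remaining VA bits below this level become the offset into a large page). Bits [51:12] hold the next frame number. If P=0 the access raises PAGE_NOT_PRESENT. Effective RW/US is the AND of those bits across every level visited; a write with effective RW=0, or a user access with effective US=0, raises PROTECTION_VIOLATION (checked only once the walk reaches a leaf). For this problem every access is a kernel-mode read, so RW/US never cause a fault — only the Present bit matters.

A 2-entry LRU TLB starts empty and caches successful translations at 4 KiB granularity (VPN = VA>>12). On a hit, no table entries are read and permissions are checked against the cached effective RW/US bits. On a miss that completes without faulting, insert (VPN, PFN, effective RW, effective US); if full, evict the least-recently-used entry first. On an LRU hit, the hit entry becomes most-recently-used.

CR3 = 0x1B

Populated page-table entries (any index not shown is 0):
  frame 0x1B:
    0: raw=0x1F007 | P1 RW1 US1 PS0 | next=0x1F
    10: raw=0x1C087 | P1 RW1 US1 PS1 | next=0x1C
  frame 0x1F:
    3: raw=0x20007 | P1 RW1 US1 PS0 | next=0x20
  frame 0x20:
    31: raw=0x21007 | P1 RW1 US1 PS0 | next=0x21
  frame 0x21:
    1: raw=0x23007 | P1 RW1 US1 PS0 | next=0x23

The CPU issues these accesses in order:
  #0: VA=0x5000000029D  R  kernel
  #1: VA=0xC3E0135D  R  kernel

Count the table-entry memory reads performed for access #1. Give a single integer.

Walk each access:
#0 VA=0x5000000029D (r,kernel):
  L0 @0x1B[10] → 0x1C087  P=1,RW=1,US=1,PS=1
  ⇒ phys 0x1C29D (huge @L0)  [1 reads]
#1 VA=0xC3E0135D (r,kernel):
  L0 @0x1B[0] → 0x1F007  P=1,RW=1,US=1,PS=0
  L1 @0x1F[3] → 0x20007  P=1,RW=1,US=1,PS=0
  L2 @0x20[31] → 0x21007  P=1,RW=1,US=1,PS=0
  L3 @0x21[1] → 0x23007  P=1,RW=1,US=1,PS=0
  ⇒ phys 0x2335D  [4 reads]

Entries read for #1: 4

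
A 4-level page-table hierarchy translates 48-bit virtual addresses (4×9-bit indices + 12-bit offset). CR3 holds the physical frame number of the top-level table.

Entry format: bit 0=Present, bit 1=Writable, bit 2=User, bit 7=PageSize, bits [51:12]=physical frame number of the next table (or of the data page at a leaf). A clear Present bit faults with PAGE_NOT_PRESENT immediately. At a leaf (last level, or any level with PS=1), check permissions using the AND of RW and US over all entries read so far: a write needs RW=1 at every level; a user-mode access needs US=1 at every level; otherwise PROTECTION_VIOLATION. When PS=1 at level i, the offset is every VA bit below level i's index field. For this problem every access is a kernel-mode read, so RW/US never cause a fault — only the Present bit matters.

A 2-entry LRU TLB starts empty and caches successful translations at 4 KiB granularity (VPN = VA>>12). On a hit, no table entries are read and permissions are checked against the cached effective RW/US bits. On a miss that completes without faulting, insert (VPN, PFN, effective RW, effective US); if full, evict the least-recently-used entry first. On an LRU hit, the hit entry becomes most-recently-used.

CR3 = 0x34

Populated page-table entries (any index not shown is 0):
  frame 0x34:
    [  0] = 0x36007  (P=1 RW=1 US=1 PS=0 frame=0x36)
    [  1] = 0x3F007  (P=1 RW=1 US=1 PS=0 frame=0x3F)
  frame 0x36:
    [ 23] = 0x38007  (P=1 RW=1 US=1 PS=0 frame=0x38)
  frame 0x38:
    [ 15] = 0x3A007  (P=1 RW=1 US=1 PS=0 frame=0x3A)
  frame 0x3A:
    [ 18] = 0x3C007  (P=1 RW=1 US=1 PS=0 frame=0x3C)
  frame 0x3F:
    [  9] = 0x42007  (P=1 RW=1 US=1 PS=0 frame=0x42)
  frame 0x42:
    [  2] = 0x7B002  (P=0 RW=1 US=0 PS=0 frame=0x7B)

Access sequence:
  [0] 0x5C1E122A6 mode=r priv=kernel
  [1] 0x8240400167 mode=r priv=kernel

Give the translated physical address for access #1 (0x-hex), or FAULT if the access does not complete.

Trace:
#0 VA=0x5C1E122A6 (r,kernel):
  L0: frame=0x34 idx=0 entry=0x36007 [P=1 RW=1 US=1 PS=0]
  L1: frame=0x36 idx=23 entry=0x38007 [P=1 RW=1 US=1 PS=0]
  L2: frame=0x38 idx=15 entry=0x3A007 [P=1 RW=1 US=1 PS=0]
  L3: frame=0x3A idx=18 entry=0x3C007 [P=1 RW=1 US=1 PS=0]
  ⇒ phys 0x3C2A6  [4 reads]
#1 VA=0x8240400167 (r,kernel):
  L0: frame=0x34 idx=1 entry=0x3F007 [P=1 RW=1 US=1 PS=0]
  L1: frame=0x3F idx=9 entry=0x42007 [P=1 RW=1 US=1 PS=0]
  L2: frame=0x42 idx=2 entry=0x7B002 [P=0 RW=1 US=0 PS=0]
  ⇒ fault: PAGE_NOT_PRESENT  — 3 lookups

Access #1 PA: FAULT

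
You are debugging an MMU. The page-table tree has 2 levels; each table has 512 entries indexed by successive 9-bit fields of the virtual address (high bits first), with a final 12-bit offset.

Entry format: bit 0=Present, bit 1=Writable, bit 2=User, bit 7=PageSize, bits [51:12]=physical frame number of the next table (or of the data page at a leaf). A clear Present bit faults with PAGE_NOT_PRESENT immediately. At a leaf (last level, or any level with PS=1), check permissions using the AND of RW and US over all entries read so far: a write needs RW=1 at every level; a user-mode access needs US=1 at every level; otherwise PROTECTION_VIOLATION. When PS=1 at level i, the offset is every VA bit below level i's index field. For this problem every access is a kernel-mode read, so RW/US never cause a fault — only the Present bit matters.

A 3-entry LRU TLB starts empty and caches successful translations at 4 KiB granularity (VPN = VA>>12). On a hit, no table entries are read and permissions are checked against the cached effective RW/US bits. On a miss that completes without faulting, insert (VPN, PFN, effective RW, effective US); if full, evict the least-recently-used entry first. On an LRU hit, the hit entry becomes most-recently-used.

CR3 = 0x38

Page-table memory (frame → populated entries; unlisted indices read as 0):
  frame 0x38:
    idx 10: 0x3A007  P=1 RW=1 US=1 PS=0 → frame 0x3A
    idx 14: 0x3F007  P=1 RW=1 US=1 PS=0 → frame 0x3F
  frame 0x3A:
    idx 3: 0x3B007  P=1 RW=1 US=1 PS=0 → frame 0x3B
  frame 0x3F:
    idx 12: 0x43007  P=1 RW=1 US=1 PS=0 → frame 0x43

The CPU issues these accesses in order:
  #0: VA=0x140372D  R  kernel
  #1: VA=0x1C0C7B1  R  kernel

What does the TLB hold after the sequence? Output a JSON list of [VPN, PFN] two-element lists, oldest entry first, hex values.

Per-access translation:
#0 VA=0x140372D (r,kernel):
  lvl0: tbl 0x38, slot 10 ⇒ 0x3A007 (P1/RW1/US1/PS0)
  lvl1: tbl 0x3A, slot 3 ⇒ 0x3B007 (P1/RW1/US1/PS0)
  ⇒ phys 0x3B72D  [2 reads]
#1 VA=0x1C0C7B1 (r,kernel):
  lvl0: tbl 0x38, slot 14 ⇒ 0x3F007 (P1/RW1/US1/PS0)
  lvl1: tbl 0x3F, slot 12 ⇒ 0x43007 (P1/RW1/US1/PS0)
  ⇒ phys 0x437B1  [2 reads]

TLB: [["0x1403", "0x3B"], ["0x1C0C", "0x43"]]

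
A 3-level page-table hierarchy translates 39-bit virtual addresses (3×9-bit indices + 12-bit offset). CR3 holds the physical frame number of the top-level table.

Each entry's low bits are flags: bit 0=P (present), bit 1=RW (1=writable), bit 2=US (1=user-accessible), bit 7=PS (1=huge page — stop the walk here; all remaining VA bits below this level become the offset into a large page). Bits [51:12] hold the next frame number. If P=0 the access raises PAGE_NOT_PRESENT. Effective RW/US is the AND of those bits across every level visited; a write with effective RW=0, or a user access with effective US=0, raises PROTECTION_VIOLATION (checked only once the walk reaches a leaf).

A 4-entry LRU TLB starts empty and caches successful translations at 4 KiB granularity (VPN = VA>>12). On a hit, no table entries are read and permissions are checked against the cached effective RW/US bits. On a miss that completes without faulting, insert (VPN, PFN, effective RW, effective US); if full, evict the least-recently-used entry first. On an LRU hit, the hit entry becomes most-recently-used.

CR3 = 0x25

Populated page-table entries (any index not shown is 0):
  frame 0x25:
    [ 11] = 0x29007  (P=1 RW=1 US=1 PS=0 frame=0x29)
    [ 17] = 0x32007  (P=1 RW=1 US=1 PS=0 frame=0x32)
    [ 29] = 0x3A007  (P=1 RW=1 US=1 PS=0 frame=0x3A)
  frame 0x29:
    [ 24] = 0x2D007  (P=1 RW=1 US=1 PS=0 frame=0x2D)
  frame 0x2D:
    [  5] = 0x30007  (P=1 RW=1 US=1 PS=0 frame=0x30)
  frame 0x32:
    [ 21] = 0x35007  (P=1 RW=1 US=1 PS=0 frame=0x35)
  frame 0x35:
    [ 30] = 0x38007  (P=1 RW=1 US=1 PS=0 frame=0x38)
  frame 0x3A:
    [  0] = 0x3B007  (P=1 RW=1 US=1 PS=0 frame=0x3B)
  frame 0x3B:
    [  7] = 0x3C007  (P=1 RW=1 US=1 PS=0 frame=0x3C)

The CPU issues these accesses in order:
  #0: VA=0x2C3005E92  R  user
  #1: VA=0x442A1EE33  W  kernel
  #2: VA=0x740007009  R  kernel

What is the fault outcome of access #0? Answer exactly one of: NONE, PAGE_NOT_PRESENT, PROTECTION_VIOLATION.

Walk each access:
#0 VA=0x2C3005E92 (r,user):
  lvl0: tbl 0x25, slot 11 ⇒ 0x29007 (P1/RW1/US1/PS0)
  lvl1: tbl 0x29, slot 24 ⇒ 0x2D007 (P1/RW1/US1/PS0)
  lvl2: tbl 0x2D, slot 5 ⇒ 0x30007 (P1/RW1/US1/PS0)
  → PA=0x30E92  (3 entries read)
#1 VA=0x442A1EE33 (w,kernel):
  lvl0: tbl 0x25, slot 17 ⇒ 0x32007 (P1/RW1/US1/PS0)
  lvl1: tbl 0x32, slot 21 ⇒ 0x35007 (P1/RW1/US1/PS0)
  lvl2: tbl 0x35, slot 30 ⇒ 0x38007 (P1/RW1/US1/PS0)
  → PA=0x38E33  (3 entries read)
#2 VA=0x740007009 (r,kernel):
  lvl0: tbl 0x25, slot 29 ⇒ 0x3A007 (P1/RW1/US1/PS0)
  lvl1: tbl 0x3A, slot 0 ⇒ 0x3B007 (P1/RW1/US1/PS0)
  lvl2: tbl 0x3B, slot 7 ⇒ 0x3C007 (P1/RW1/US1/PS0)
  → PA=0x3C009  (3 entries read)

Access #0 fault: NONE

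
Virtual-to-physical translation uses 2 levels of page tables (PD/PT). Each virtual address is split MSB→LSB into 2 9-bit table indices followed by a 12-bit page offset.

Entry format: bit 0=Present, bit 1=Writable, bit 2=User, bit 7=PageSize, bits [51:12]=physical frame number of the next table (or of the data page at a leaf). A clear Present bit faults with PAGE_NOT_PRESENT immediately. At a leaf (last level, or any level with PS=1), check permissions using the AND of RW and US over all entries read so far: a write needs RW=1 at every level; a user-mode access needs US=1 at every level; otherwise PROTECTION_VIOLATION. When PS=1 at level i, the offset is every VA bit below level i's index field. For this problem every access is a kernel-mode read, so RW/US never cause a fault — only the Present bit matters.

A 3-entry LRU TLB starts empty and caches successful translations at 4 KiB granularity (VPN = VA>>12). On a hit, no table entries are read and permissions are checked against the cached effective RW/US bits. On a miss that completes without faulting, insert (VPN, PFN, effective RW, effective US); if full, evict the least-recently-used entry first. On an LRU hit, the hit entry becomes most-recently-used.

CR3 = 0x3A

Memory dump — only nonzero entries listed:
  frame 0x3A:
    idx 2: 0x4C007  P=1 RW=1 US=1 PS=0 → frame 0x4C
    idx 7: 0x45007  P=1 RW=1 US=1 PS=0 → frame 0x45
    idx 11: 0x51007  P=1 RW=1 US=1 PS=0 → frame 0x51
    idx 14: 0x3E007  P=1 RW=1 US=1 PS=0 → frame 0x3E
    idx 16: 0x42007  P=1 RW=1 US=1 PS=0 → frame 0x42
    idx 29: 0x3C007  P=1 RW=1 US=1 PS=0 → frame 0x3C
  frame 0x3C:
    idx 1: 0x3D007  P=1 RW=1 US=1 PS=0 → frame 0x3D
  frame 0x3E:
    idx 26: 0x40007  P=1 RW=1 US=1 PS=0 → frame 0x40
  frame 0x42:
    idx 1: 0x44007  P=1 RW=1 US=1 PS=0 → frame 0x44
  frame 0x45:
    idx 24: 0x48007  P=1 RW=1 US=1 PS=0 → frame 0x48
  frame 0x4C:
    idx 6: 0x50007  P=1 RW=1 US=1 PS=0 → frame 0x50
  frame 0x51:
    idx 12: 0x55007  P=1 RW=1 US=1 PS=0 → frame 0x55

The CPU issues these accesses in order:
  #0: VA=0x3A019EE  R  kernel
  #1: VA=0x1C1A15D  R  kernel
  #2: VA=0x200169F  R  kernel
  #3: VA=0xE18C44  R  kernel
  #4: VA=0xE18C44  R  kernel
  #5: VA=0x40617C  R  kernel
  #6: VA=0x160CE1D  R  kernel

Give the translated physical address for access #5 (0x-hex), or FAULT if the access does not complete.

Trace:
#0 VA=0x3A019EE (r,kernel):
  L0: frame=0x3A idx=29 entry=0x3C007 [P=1 RW=1 US=1 PS=0]
  L1: frame=0x3C idx=1 entry=0x3D007 [P=1 RW=1 US=1 PS=0]
  ✓ 0x3D9EE  — 2 lookups
#1 VA=0x1C1A15D (r,kernel):
  L0: frame=0x3A idx=14 entry=0x3E007 [P=1 RW=1 US=1 PS=0]
  L1: frame=0x3E idx=26 entry=0x40007 [P=1 RW=1 US=1 PS=0]
  ✓ 0x4015D  — 2 lookups
#2 VA=0x200169F (r,kernel):
  L0: frame=0x3A idx=16 entry=0x42007 [P=1 RW=1 US=1 PS=0]
  L1: frame=0x42 idx=1 entry=0x44007 [P=1 RW=1 US=1 PS=0]
  ✓ 0x4469F  — 2 lookups
#3 VA=0xE18C44 (r,kernel):
  L0: frame=0x3A idx=7 entry=0x45007 [P=1 RW=1 US=1 PS=0]
  L1: frame=0x45 idx=24 entry=0x48007 [P=1 RW=1 US=1 PS=0]
  ✓ 0x48C44  — 2 lookups
#4 VA=0xE18C44 (r,kernel):
  TLB hit vpn=0xE18 → PA=0x48C44
#5 VA=0x40617C (r,kernel):
  L0: frame=0x3A idx=2 entry=0x4C007 [P=1 RW=1 US=1 PS=0]
  L1: frame=0x4C idx=6 entry=0x50007 [P=1 RW=1 US=1 PS=0]
  ✓ 0x5017C  — 2 lookups
#6 VA=0x160CE1D (r,kernel):
  L0: frame=0x3A idx=11 entry=0x51007 [P=1 RW=1 US=1 PS=0]
  L1: frame=0x51 idx=12 entry=0x55007 [P=1 RW=1 US=1 PS=0]
  ✓ 0x55E1D  — 2 lookups

Access #5 PA: 0x5017C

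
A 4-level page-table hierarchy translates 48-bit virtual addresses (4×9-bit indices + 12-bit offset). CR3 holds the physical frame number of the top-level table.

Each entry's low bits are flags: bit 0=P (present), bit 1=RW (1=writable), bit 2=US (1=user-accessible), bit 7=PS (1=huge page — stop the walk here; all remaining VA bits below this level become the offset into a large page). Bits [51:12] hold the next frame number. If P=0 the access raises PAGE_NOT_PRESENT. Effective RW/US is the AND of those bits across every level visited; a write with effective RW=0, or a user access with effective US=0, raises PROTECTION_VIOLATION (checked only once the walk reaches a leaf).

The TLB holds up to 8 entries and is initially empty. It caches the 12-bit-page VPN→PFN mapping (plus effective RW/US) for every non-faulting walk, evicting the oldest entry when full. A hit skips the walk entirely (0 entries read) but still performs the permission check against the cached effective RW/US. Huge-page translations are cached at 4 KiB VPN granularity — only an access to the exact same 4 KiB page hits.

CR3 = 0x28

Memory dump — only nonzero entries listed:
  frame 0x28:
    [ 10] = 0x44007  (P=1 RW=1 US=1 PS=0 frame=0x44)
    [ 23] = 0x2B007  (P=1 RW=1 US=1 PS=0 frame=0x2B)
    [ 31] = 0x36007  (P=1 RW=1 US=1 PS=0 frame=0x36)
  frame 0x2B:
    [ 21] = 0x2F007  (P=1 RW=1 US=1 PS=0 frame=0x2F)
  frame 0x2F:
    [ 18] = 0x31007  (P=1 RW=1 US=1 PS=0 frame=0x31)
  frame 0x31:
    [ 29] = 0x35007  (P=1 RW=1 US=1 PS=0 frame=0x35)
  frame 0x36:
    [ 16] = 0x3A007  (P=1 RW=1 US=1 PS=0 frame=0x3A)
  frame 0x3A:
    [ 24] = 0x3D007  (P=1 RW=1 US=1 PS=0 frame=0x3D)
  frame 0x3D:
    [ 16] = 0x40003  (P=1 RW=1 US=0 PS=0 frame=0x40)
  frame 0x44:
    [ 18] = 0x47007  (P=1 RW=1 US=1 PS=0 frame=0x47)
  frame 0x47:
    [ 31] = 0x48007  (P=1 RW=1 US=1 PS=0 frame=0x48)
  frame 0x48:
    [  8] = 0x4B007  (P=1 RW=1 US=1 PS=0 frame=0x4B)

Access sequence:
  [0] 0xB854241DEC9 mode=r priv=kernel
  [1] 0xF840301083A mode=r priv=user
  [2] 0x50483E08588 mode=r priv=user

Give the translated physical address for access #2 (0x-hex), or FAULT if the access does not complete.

Walk each access:
#0 VA=0xB854241DEC9 (r,kernel):
  L0 @0x28[23] → 0x2B007  P=1,RW=1,US=1,PS=0
  L1 @0x2B[21] → 0x2F007  P=1,RW=1,US=1,PS=0
  L2 @0x2F[18] → 0x31007  P=1,RW=1,US=1,PS=0
  L3 @0x31[29] → 0x35007  P=1,RW=1,US=1,PS=0
  → PA=0x35EC9  (4 entries read)
#1 VA=0xF840301083A (r,user):
  L0 @0x28[31] → 0x36007  P=1,RW=1,US=1,PS=0
  L1 @0x36[16] → 0x3A007  P=1,RW=1,US=1,PS=0
  L2 @0x3A[24] → 0x3D007  P=1,RW=1,US=1,PS=0
  L3 @0x3D[16] → 0x40003  P=1,RW=1,US=0,PS=0
  → PROTECTION_VIOLATION  (4 entries read)
#2 VA=0x50483E08588 (r,user):
  L0 @0x28[10] → 0x44007  P=1,RW=1,US=1,PS=0
  L1 @0x44[18] → 0x47007  P=1,RW=1,US=1,PS=0
  L2 @0x47[31] → 0x48007  P=1,RW=1,US=1,PS=0
  L3 @0x48[8] → 0x4B007  P=1,RW=1,US=1,PS=0
  → PA=0x4B588  (4 entries read)

Access #2 PA: 0x4B588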